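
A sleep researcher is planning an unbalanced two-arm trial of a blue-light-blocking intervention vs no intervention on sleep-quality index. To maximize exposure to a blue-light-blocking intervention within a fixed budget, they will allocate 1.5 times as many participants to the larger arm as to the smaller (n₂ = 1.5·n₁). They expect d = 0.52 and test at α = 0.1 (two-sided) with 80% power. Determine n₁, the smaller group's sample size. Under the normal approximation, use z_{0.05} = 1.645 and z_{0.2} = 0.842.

n₁ = 39

With allocation ratio k = n₂/n₁ = 1.5, Var(x̄₁−x̄₂) = σ²(1/n₁ + 1/(k·n₁)) = σ²·(k+1)/(k·n₁).
So n₁ = (1 + 1/k)·((z_{α/2} + z_β)/d)² = 1.667 × (2.487/0.52)².
n₁ = 1.667 × 22.87 = 38.1.
Round up: n₁ = 39, giving n₂ = ⌈1.5 × 39⌉ = ⌈58.5⌉ = 59.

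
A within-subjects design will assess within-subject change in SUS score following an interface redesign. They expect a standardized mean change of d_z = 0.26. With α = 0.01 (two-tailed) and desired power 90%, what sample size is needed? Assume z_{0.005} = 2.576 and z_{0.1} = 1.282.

For a paired (one-sample on differences) test: n = ((z_{α/2} + z_β) / d)².
z_{α/2} + z_β = 2.576 + 1.282 = 3.858.
n = (3.858 / 0.26)² = 14.838² = 220.18.
Round up.

n = 221 pairs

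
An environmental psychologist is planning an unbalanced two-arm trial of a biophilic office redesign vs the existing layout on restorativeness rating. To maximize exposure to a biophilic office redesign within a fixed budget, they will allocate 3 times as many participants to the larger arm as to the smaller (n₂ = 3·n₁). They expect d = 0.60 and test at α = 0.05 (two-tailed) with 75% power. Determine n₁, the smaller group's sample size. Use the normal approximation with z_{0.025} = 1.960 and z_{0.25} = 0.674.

n₁ = 26

With allocation ratio k = n₂/n₁ = 3, Var(x̄₁−x̄₂) = σ²(1/n₁ + 1/(k·n₁)) = σ²·(k+1)/(k·n₁).
So n₁ = (1 + 1/k)·((z_{α/2} + z_β)/d)² = 1.333 × (2.634/0.60)².
n₁ = 1.333 × 19.27 = 25.7.
Round up: n₁ = 26, giving n₂ = 3 × 26 = 78.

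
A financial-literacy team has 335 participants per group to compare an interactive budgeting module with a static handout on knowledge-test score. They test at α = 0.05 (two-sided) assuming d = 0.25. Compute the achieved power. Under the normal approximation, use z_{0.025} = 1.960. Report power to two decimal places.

power ≈ 0.90

For two equal groups, power = Φ(d·√(n/2) − z_{α/2}).
d·√(n/2) = 0.25 × √(335/2) = 0.25 × 12.942 = 3.236.
z_β = 3.236 − 1.960 = 1.276.
Power = Φ(1.276) = 0.899.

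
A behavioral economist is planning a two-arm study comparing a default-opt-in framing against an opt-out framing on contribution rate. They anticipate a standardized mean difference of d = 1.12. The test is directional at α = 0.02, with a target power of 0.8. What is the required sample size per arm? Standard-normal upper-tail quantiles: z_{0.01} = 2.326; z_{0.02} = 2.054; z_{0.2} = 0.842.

For two independent groups with equal n: n = 2·((z_{α} + z_β) / d)².
z_{α} + z_β = 2.054 + 0.842 = 2.896.
n = 2 × (2.896 / 1.12)² = 2 × 2.586² = 2 × 6.69 = 13.4.
Round up to the next whole participant.

n = 14 per group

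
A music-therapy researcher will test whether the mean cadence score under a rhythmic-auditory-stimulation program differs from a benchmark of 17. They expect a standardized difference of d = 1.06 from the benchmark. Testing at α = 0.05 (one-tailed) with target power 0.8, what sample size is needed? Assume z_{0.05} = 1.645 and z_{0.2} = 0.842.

For a one-sample test: n = ((z_{α} + z_β) / d)².
z_{α} + z_β = 1.645 + 0.842 = 2.487.
n = (2.487 / 1.06)² = 2.346² = 5.50.
Round up.

n = 6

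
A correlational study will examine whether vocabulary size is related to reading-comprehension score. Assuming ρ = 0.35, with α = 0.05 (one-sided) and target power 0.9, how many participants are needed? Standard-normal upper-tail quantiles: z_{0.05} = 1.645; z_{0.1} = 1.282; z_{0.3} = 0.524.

n = 68

Fisher's z: C = ½·ln((1+r)/(1−r)) = ½·ln(2.0769) = 0.3654.
n = ((z_{α} + z_β)/C)² + 3.
(1.645 + 1.282) / 0.3654 = 2.927 / 0.3654 = 8.010.
n = 8.010² + 3 = 64.17 + 3 = 67.2.
Round up.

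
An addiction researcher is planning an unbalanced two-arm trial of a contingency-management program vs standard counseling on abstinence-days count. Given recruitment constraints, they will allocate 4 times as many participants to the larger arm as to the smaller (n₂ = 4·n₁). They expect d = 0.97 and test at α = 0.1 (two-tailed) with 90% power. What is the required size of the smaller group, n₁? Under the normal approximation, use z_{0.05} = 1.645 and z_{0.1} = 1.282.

n₁ = 12

With allocation ratio k = n₂/n₁ = 4, Var(x̄₁−x̄₂) = σ²(1/n₁ + 1/(k·n₁)) = σ²·(k+1)/(k·n₁).
So n₁ = (1 + 1/k)·((z_{α/2} + z_β)/d)² = 1.250 × (2.927/0.97)².
n₁ = 1.250 × 9.11 = 11.4.
Round up: n₁ = 12, giving n₂ = 4 × 12 = 48.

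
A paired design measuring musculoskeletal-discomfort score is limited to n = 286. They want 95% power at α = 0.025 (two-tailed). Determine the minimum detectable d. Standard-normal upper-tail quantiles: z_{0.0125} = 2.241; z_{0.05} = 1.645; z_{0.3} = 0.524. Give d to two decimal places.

d_min ≈ 0.23

For a single sample (or paired design) of n = 286: d_min = (z_{α/2} + z_β)/√n.
z-sum = 2.241 + 1.645 = 3.886.
d_min = 3.886 / √286 = 3.886 / 16.912 = 0.230.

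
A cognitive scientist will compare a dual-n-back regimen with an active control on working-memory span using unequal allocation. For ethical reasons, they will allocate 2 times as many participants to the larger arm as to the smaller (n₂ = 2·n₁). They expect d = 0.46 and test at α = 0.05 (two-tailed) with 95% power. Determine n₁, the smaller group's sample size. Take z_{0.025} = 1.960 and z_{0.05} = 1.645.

With allocation ratio k = n₂/n₁ = 2, Var(x̄₁−x̄₂) = σ²(1/n₁ + 1/(k·n₁)) = σ²·(k+1)/(k·n₁).
So n₁ = (1 + 1/k)·((z_{α/2} + z_β)/d)² = 1.500 × (3.605/0.46)².
n₁ = 1.500 × 61.42 = 92.1.
Round up: n₁ = 93, giving n₂ = 2 × 93 = 186.

n₁ = 93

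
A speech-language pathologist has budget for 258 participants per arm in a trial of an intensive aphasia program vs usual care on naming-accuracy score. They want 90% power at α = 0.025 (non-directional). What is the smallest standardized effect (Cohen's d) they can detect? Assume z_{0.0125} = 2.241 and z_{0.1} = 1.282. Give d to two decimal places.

For two independent groups of n = 258 each: d_min = (z_{α/2} + z_β)·√(2/n).
z-sum = 2.241 + 1.282 = 3.523.
d_min = 3.523 × √(2/258) = 3.523 × 0.0880 = 0.310.

d_min ≈ 0.31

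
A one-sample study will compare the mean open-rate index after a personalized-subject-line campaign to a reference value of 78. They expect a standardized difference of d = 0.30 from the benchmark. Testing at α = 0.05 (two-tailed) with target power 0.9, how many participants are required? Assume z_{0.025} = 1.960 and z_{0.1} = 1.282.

n = 117

For a one-sample test: n = ((z_{α/2} + z_β) / d)².
z_{α/2} + z_β = 1.960 + 1.282 = 3.242.
n = (3.242 / 0.30)² = 10.807² = 116.78.
Round up.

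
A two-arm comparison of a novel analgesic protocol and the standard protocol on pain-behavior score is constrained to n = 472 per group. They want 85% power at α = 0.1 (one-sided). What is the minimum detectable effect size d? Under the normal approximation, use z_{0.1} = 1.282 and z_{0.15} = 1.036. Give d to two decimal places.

For two independent groups of n = 472 each: d_min = (z_{α} + z_β)·√(2/n).
z-sum = 1.282 + 1.036 = 2.318.
d_min = 2.318 × √(2/472) = 2.318 × 0.0651 = 0.151.

d_min ≈ 0.15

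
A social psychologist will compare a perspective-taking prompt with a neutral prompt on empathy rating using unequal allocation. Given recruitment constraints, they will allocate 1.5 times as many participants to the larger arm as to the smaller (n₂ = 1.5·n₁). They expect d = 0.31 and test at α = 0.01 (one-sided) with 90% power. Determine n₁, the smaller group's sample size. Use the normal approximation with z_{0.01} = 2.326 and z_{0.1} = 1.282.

n₁ = 226

With allocation ratio k = n₂/n₁ = 1.5, Var(x̄₁−x̄₂) = σ²(1/n₁ + 1/(k·n₁)) = σ²·(k+1)/(k·n₁).
So n₁ = (1 + 1/k)·((z_{α} + z_β)/d)² = 1.667 × (3.608/0.31)².
n₁ = 1.667 × 135.46 = 225.8.
Round up: n₁ = 226, giving n₂ = 1.5 × 226 = 339.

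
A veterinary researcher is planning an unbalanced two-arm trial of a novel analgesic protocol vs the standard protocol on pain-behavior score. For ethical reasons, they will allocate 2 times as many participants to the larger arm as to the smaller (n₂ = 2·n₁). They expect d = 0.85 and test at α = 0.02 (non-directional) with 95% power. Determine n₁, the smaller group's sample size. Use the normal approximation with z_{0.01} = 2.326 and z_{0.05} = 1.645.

With allocation ratio k = n₂/n₁ = 2, Var(x̄₁−x̄₂) = σ²(1/n₁ + 1/(k·n₁)) = σ²·(k+1)/(k·n₁).
So n₁ = (1 + 1/k)·((z_{α/2} + z_β)/d)² = 1.500 × (3.971/0.85)².
n₁ = 1.500 × 21.83 = 32.7.
Round up: n₁ = 33, giving n₂ = 2 × 33 = 66.

n₁ = 33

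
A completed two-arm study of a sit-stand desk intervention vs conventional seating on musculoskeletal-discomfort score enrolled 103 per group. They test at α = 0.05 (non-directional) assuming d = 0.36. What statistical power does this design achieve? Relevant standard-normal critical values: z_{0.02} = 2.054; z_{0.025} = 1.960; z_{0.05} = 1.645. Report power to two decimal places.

For two equal groups, power = Φ(d·√(n/2) − z_{α/2}).
d·√(n/2) = 0.36 × √(103/2) = 0.36 × 7.176 = 2.583.
z_β = 2.583 − 1.960 = 0.623.
Power = Φ(0.623) = 0.734.

power ≈ 0.73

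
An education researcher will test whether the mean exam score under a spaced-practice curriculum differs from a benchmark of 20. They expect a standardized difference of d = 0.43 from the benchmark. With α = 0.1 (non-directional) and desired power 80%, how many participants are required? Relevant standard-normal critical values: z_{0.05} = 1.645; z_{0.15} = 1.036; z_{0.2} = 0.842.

For a one-sample test: n = ((z_{α/2} + z_β) / d)².
z_{α/2} + z_β = 1.645 + 0.842 = 2.487.
n = (2.487 / 0.43)² = 5.784² = 33.45.
Round up.

n = 34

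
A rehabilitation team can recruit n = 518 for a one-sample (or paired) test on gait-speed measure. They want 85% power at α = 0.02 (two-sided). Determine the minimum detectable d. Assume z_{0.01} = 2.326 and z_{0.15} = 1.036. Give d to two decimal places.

d_min ≈ 0.15

For a single sample (or paired design) of n = 518: d_min = (z_{α/2} + z_β)/√n.
z-sum = 2.326 + 1.036 = 3.362.
d_min = 3.362 / √518 = 3.362 / 22.760 = 0.148.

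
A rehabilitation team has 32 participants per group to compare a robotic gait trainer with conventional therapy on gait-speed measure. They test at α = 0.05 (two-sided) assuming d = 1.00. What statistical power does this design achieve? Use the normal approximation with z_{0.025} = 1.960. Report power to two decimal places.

power ≈ 0.98

For two equal groups, power = Φ(d·√(n/2) − z_{α/2}).
d·√(n/2) = 1.00 × √(32/2) = 1.00 × 4.000 = 4.000.
z_β = 4.000 − 1.960 = 2.040.
Power = Φ(2.040) = 0.979.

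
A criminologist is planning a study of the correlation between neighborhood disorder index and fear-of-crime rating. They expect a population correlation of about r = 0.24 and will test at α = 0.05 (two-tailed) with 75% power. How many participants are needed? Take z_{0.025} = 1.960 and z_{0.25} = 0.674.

Fisher's z: C = ½·ln((1+r)/(1−r)) = ½·ln(1.6316) = 0.2448.
n = ((z_{α/2} + z_β)/C)² + 3.
(1.960 + 0.674) / 0.2448 = 2.634 / 0.2448 = 10.760.
n = 10.760² + 3 = 115.77 + 3 = 118.8.
Round up.

n = 119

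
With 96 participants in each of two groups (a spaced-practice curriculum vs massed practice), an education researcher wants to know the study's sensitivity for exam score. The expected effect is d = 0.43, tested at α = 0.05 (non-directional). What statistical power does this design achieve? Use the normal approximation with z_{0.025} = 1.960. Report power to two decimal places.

For two equal groups, power = Φ(d·√(n/2) − z_{α/2}).
d·√(n/2) = 0.43 × √(96/2) = 0.43 × 6.928 = 2.979.
z_β = 2.979 − 1.960 = 1.019.
Power = Φ(1.019) = 0.846.

power ≈ 0.85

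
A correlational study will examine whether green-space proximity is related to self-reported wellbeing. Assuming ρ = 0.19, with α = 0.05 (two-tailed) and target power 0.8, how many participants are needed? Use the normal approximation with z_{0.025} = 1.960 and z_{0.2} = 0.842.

n = 216

Fisher's z: C = ½·ln((1+r)/(1−r)) = ½·ln(1.4691) = 0.1923.
n = ((z_{α/2} + z_β)/C)² + 3.
(1.960 + 0.842) / 0.1923 = 2.802 / 0.1923 = 14.571.
n = 14.571² + 3 = 212.31 + 3 = 215.3.
Round up.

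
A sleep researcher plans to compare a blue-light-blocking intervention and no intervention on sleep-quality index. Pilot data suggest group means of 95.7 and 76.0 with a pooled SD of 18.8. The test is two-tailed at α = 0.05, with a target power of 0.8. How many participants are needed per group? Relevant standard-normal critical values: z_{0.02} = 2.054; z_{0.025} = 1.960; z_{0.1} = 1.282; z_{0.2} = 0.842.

n = 15 per group

Cohen's d = |M₁ − M₂| / SD_pooled = |95.7 − 76.0| / 18.8 = 19.7 / 18.8 = 1.048.
For two independent groups with equal n: n = 2·((z_{α/2} + z_β) / d)².
z_{α/2} + z_β = 1.960 + 0.842 = 2.802.
n = 2 × (2.802 / 1.048)² = 2 × 2.674² = 2 × 7.15 = 14.3.
Round up to the next whole participant.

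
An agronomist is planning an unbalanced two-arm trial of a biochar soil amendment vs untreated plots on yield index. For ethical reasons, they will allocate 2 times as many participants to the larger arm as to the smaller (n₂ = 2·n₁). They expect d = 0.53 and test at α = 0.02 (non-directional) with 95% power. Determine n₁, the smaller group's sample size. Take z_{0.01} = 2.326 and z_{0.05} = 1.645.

With allocation ratio k = n₂/n₁ = 2, Var(x̄₁−x̄₂) = σ²(1/n₁ + 1/(k·n₁)) = σ²·(k+1)/(k·n₁).
So n₁ = (1 + 1/k)·((z_{α/2} + z_β)/d)² = 1.500 × (3.971/0.53)².
n₁ = 1.500 × 56.14 = 84.2.
Round up: n₁ = 85, giving n₂ = 2 × 85 = 170.

n₁ = 85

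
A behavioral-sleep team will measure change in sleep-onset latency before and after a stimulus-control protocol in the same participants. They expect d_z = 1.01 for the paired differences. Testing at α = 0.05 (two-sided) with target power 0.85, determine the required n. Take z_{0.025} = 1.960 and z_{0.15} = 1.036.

For a paired (one-sample on differences) test: n = ((z_{α/2} + z_β) / d)².
z_{α/2} + z_β = 1.960 + 1.036 = 2.996.
n = (2.996 / 1.01)² = 2.966² = 8.80.
Round up.

n = 9 pairs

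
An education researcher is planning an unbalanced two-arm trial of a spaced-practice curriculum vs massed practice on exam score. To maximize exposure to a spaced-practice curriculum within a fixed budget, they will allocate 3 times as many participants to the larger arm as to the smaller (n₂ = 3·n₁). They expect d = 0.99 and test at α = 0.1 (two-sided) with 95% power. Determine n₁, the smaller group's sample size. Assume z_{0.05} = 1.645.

n₁ = 15

With allocation ratio k = n₂/n₁ = 3, Var(x̄₁−x̄₂) = σ²(1/n₁ + 1/(k·n₁)) = σ²·(k+1)/(k·n₁).
So n₁ = (1 + 1/k)·((z_{α/2} + z_β)/d)² = 1.333 × (3.290/0.99)².
n₁ = 1.333 × 11.04 = 14.7.
Round up: n₁ = 15, giving n₂ = 3 × 15 = 45.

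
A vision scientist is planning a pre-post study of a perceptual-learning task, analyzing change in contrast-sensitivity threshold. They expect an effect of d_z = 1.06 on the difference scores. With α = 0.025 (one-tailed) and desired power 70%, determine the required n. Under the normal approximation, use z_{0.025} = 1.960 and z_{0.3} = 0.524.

n = 6 pairs

For a paired (one-sample on differences) test: n = ((z_{α} + z_β) / d)².
z_{α} + z_β = 1.960 + 0.524 = 2.484.
n = (2.484 / 1.06)² = 2.343² = 5.49.
Round up.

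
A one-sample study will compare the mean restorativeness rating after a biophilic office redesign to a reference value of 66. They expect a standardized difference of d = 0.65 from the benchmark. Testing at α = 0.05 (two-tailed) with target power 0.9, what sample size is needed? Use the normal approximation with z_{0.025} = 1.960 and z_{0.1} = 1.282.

For a one-sample test: n = ((z_{α/2} + z_β) / d)².
z_{α/2} + z_β = 1.960 + 1.282 = 3.242.
n = (3.242 / 0.65)² = 4.988² = 24.88.
Round up.

n = 25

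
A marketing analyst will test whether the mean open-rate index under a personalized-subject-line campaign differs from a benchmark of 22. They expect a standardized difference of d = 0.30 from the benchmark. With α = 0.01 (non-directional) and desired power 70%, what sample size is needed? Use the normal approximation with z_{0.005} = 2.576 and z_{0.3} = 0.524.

For a one-sample test: n = ((z_{α/2} + z_β) / d)².
z_{α/2} + z_β = 2.576 + 0.524 = 3.100.
n = (3.100 / 0.30)² = 10.333² = 106.78.
Round up.

n = 107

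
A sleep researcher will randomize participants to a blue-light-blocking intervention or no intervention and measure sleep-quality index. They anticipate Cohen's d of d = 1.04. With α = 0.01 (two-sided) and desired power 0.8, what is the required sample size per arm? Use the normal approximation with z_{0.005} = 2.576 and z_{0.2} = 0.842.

For two independent groups with equal n: n = 2·((z_{α/2} + z_β) / d)².
z_{α/2} + z_β = 2.576 + 0.842 = 3.418.
n = 2 × (3.418 / 1.04)² = 2 × 3.287² = 2 × 10.80 = 21.6.
Round up to the next whole participant.

n = 22 per group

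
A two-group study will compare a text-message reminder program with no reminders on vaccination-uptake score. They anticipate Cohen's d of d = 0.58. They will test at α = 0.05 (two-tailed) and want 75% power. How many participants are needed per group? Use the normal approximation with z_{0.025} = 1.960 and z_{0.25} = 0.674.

For two independent groups with equal n: n = 2·((z_{α/2} + z_β) / d)².
z_{α/2} + z_β = 1.960 + 0.674 = 2.634.
n = 2 × (2.634 / 0.58)² = 2 × 4.541² = 2 × 20.62 = 41.2.
Round up to the next whole participant.

n = 42 per group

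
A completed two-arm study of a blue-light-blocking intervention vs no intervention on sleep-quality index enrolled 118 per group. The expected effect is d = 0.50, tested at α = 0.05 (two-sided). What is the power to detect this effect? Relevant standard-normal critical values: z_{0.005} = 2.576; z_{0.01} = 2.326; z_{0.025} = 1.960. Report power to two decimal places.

power ≈ 0.97

For two equal groups, power = Φ(d·√(n/2) − z_{α/2}).
d·√(n/2) = 0.50 × √(118/2) = 0.50 × 7.681 = 3.841.
z_β = 3.841 − 1.960 = 1.881.
Power = Φ(1.881) = 0.970.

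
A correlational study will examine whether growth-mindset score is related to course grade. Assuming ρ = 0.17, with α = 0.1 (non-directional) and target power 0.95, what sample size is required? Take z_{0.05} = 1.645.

Fisher's z: C = ½·ln((1+r)/(1−r)) = ½·ln(1.4096) = 0.1717.
n = ((z_{α/2} + z_β)/C)² + 3.
(1.645 + 1.645) / 0.1717 = 3.290 / 0.1717 = 19.161.
n = 19.161² + 3 = 367.16 + 3 = 370.2.
Round up.

n = 371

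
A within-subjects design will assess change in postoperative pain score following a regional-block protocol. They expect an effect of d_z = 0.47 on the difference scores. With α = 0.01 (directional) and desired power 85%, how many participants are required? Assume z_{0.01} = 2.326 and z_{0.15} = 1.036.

For a paired (one-sample on differences) test: n = ((z_{α} + z_β) / d)².
z_{α} + z_β = 2.326 + 1.036 = 3.362.
n = (3.362 / 0.47)² = 7.153² = 51.17.
Round up.

n = 52 pairs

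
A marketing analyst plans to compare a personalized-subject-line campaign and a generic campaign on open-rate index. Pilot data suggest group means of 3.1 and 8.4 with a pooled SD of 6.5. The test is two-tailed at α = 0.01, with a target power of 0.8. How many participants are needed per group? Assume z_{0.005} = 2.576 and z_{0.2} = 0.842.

Cohen's d = |M₁ − M₂| / SD_pooled = |3.1 − 8.4| / 6.5 = 5.3 / 6.5 = 0.815.
For two independent groups with equal n: n = 2·((z_{α/2} + z_β) / d)².
z_{α/2} + z_β = 2.576 + 0.842 = 3.418.
n = 2 × (3.418 / 0.815)² = 2 × 4.194² = 2 × 17.59 = 35.2.
Round up to the next whole participant.

n = 36 per group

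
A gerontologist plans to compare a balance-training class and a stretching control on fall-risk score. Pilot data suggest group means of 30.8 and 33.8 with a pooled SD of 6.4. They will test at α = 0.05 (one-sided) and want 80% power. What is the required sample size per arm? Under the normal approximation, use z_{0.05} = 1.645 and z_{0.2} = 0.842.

Cohen's d = |M₁ − M₂| / SD_pooled = |30.8 − 33.8| / 6.4 = 3.0 / 6.4 = 0.469.
For two independent groups with equal n: n = 2·((z_{α} + z_β) / d)².
z_{α} + z_β = 1.645 + 0.842 = 2.487.
n = 2 × (2.487 / 0.469)² = 2 × 5.303² = 2 × 28.12 = 56.2.
Round up to the next whole participant.

n = 57 per group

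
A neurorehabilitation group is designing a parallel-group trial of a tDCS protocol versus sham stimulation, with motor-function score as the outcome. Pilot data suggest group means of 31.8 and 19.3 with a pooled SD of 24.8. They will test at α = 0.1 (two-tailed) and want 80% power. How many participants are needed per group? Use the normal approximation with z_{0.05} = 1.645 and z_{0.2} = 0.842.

Cohen's d = |M₁ − M₂| / SD_pooled = |31.8 − 19.3| / 24.8 = 12.5 / 24.8 = 0.504.
For two independent groups with equal n: n = 2·((z_{α/2} + z_β) / d)².
z_{α/2} + z_β = 1.645 + 0.842 = 2.487.
n = 2 × (2.487 / 0.504)² = 2 × 4.935² = 2 × 24.35 = 48.7.
Round up to the next whole participant.

n = 49 per group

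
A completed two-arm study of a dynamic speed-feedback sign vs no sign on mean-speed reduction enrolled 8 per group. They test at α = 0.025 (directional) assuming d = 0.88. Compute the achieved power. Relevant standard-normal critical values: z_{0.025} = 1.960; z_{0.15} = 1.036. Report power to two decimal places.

For two equal groups, power = Φ(d·√(n/2) − z_{α}).
d·√(n/2) = 0.88 × √(8/2) = 0.88 × 2.000 = 1.760.
z_β = 1.760 − 1.960 = -0.200.
Power = Φ(-0.200) = 0.421.

power ≈ 0.42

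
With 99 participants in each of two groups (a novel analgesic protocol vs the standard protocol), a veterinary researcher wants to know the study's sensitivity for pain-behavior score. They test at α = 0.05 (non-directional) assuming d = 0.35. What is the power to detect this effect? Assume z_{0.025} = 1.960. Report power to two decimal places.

For two equal groups, power = Φ(d·√(n/2) − z_{α/2}).
d·√(n/2) = 0.35 × √(99/2) = 0.35 × 7.036 = 2.462.
z_β = 2.462 − 1.960 = 0.502.
Power = Φ(0.502) = 0.692.

power ≈ 0.69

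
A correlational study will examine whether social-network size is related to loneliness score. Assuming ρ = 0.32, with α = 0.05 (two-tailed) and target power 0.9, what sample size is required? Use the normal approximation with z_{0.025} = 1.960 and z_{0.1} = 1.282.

Fisher's z: C = ½·ln((1+r)/(1−r)) = ½·ln(1.9412) = 0.3316.
n = ((z_{α/2} + z_β)/C)² + 3.
(1.960 + 1.282) / 0.3316 = 3.242 / 0.3316 = 9.777.
n = 9.777² + 3 = 95.59 + 3 = 98.6.
Round up.

n = 99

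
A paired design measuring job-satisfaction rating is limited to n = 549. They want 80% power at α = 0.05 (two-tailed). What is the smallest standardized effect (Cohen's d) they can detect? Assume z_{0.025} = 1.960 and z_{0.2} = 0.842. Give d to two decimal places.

d_min ≈ 0.12

For a single sample (or paired design) of n = 549: d_min = (z_{α/2} + z_β)/√n.
z-sum = 1.960 + 0.842 = 2.802.
d_min = 2.802 / √549 = 2.802 / 23.431 = 0.120.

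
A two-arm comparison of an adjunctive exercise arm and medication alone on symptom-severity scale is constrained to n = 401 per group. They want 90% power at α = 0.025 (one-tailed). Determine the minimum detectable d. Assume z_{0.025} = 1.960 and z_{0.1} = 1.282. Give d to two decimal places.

For two independent groups of n = 401 each: d_min = (z_{α} + z_β)·√(2/n).
z-sum = 1.960 + 1.282 = 3.242.
d_min = 3.242 × √(2/401) = 3.242 × 0.0706 = 0.229.

d_min ≈ 0.23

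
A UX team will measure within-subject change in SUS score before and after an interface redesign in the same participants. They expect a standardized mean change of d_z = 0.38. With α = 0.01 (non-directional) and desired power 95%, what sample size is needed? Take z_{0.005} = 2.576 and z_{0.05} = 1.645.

For a paired (one-sample on differences) test: n = ((z_{α/2} + z_β) / d)².
z_{α/2} + z_β = 2.576 + 1.645 = 4.221.
n = (4.221 / 0.38)² = 11.108² = 123.39.
Round up.

n = 124 pairs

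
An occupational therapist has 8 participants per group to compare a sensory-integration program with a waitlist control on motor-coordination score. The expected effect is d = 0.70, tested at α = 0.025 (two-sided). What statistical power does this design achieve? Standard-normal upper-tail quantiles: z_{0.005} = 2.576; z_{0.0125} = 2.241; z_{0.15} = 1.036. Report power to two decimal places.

power ≈ 0.20

For two equal groups, power = Φ(d·√(n/2) − z_{α/2}).
d·√(n/2) = 0.70 × √(8/2) = 0.70 × 2.000 = 1.400.
z_β = 1.400 − 2.241 = -0.841.
Power = Φ(-0.841) = 0.200.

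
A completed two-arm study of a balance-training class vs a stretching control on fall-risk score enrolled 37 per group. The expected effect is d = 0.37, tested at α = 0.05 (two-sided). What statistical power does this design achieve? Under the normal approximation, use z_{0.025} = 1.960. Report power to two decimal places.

For two equal groups, power = Φ(d·√(n/2) − z_{α/2}).
d·√(n/2) = 0.37 × √(37/2) = 0.37 × 4.301 = 1.591.
z_β = 1.591 − 1.960 = -0.369.
Power = Φ(-0.369) = 0.356.

power ≈ 0.36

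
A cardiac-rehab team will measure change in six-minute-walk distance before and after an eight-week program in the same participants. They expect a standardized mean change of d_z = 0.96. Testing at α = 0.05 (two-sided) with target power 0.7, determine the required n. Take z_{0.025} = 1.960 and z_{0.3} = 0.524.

For a paired (one-sample on differences) test: n = ((z_{α/2} + z_β) / d)².
z_{α/2} + z_β = 1.960 + 0.524 = 2.484.
n = (2.484 / 0.96)² = 2.587² = 6.70.
Round up.

n = 7 pairs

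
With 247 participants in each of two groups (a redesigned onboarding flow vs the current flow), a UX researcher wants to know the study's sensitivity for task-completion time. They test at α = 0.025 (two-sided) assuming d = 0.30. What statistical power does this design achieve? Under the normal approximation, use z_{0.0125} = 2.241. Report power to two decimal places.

power ≈ 0.86

For two equal groups, power = Φ(d·√(n/2) − z_{α/2}).
d·√(n/2) = 0.30 × √(247/2) = 0.30 × 11.113 = 3.334.
z_β = 3.334 − 2.241 = 1.093.
Power = Φ(1.093) = 0.863.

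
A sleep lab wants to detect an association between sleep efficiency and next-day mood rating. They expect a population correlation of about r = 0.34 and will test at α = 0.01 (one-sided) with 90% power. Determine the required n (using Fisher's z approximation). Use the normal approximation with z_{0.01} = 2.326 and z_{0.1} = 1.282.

n = 107

Fisher's z: C = ½·ln((1+r)/(1−r)) = ½·ln(2.0303) = 0.3541.
n = ((z_{α} + z_β)/C)² + 3.
(2.326 + 1.282) / 0.3541 = 3.608 / 0.3541 = 10.189.
n = 10.189² + 3 = 103.82 + 3 = 106.8.
Round up.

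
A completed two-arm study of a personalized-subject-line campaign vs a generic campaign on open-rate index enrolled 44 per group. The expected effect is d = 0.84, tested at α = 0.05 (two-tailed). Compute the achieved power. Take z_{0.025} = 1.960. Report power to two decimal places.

For two equal groups, power = Φ(d·√(n/2) − z_{α/2}).
d·√(n/2) = 0.84 × √(44/2) = 0.84 × 4.690 = 3.940.
z_β = 3.940 − 1.960 = 1.980.
Power = Φ(1.980) = 0.976.

power ≈ 0.98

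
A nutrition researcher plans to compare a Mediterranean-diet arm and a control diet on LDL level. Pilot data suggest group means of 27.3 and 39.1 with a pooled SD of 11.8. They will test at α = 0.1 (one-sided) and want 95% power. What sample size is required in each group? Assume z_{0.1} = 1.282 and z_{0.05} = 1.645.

Cohen's d = |M₁ − M₂| / SD_pooled = |27.3 − 39.1| / 11.8 = 11.8 / 11.8 = 1.000.
For two independent groups with equal n: n = 2·((z_{α} + z_β) / d)².
z_{α} + z_β = 1.282 + 1.645 = 2.927.
n = 2 × (2.927 / 1.000)² = 2 × 2.927² = 2 × 8.57 = 17.1.
Round up to the next whole participant.

n = 18 per group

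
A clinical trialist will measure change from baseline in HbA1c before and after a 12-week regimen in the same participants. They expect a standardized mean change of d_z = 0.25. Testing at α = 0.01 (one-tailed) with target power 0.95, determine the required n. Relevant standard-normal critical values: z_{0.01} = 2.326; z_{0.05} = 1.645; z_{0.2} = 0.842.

n = 253 pairs

For a paired (one-sample on differences) test: n = ((z_{α} + z_β) / d)².
z_{α} + z_β = 2.326 + 1.645 = 3.971.
n = (3.971 / 0.25)² = 15.884² = 252.30.
Round up.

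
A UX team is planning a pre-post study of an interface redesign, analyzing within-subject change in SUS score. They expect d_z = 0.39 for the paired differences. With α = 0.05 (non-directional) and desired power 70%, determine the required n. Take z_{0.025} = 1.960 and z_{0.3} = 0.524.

n = 41 pairs

For a paired (one-sample on differences) test: n = ((z_{α/2} + z_β) / d)².
z_{α/2} + z_β = 1.960 + 0.524 = 2.484.
n = (2.484 / 0.39)² = 6.369² = 40.57.
Round up.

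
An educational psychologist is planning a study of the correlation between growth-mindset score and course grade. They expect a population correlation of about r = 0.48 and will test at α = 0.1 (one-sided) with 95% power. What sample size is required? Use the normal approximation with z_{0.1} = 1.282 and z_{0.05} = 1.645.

Fisher's z: C = ½·ln((1+r)/(1−r)) = ½·ln(2.8462) = 0.5230.
n = ((z_{α} + z_β)/C)² + 3.
(1.282 + 1.645) / 0.5230 = 2.927 / 0.5230 = 5.597.
n = 5.597² + 3 = 31.32 + 3 = 34.3.
Round up.

n = 35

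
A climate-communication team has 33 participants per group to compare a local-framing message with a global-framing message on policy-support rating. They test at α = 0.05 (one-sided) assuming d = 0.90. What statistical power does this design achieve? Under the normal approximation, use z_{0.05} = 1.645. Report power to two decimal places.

power ≈ 0.98

For two equal groups, power = Φ(d·√(n/2) − z_{α}).
d·√(n/2) = 0.90 × √(33/2) = 0.90 × 4.062 = 3.656.
z_β = 3.656 − 1.645 = 2.011.
Power = Φ(2.011) = 0.978.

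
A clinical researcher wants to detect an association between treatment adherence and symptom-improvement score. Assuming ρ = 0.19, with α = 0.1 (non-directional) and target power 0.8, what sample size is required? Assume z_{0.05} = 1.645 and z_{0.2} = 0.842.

n = 171

Fisher's z: C = ½·ln((1+r)/(1−r)) = ½·ln(1.4691) = 0.1923.
n = ((z_{α/2} + z_β)/C)² + 3.
(1.645 + 0.842) / 0.1923 = 2.487 / 0.1923 = 12.933.
n = 12.933² + 3 = 167.26 + 3 = 170.3.
Round up.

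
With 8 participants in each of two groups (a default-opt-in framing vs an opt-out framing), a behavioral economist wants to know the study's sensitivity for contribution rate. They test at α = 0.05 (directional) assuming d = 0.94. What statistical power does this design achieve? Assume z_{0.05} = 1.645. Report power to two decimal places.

power ≈ 0.59

For two equal groups, power = Φ(d·√(n/2) − z_{α}).
d·√(n/2) = 0.94 × √(8/2) = 0.94 × 2.000 = 1.880.
z_β = 1.880 − 1.645 = 0.235.
Power = Φ(0.235) = 0.593.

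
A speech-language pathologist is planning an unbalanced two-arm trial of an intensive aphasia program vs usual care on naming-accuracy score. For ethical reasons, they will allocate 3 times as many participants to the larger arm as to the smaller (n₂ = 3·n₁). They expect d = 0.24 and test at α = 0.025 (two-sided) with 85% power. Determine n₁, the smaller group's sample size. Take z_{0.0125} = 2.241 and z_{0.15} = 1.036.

With allocation ratio k = n₂/n₁ = 3, Var(x̄₁−x̄₂) = σ²(1/n₁ + 1/(k·n₁)) = σ²·(k+1)/(k·n₁).
So n₁ = (1 + 1/k)·((z_{α/2} + z_β)/d)² = 1.333 × (3.277/0.24)².
n₁ = 1.333 × 186.44 = 248.6.
Round up: n₁ = 249, giving n₂ = 3 × 249 = 747.

n₁ = 249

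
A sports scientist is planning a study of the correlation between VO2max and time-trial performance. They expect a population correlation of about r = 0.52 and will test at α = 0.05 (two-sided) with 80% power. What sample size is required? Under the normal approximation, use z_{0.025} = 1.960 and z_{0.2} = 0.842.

Fisher's z: C = ½·ln((1+r)/(1−r)) = ½·ln(3.1667) = 0.5763.
n = ((z_{α/2} + z_β)/C)² + 3.
(1.960 + 0.842) / 0.5763 = 2.802 / 0.5763 = 4.862.
n = 4.862² + 3 = 23.64 + 3 = 26.6.
Round up.

n = 27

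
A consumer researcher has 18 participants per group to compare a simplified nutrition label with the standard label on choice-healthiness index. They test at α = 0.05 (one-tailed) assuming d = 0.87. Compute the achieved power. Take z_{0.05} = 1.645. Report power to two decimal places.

For two equal groups, power = Φ(d·√(n/2) − z_{α}).
d·√(n/2) = 0.87 × √(18/2) = 0.87 × 3.000 = 2.610.
z_β = 2.610 − 1.645 = 0.965.
Power = Φ(0.965) = 0.833.

power ≈ 0.83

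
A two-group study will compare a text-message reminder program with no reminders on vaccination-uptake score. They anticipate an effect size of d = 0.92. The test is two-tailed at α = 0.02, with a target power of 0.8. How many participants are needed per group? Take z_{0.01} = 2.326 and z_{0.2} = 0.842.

For two independent groups with equal n: n = 2·((z_{α/2} + z_β) / d)².
z_{α/2} + z_β = 2.326 + 0.842 = 3.168.
n = 2 × (3.168 / 0.92)² = 2 × 3.443² = 2 × 11.86 = 23.7.
Round up to the next whole participant.

n = 24 per group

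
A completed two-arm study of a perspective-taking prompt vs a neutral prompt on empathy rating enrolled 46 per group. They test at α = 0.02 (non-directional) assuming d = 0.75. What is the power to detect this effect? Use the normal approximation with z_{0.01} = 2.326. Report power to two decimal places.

power ≈ 0.90

For two equal groups, power = Φ(d·√(n/2) − z_{α/2}).
d·√(n/2) = 0.75 × √(46/2) = 0.75 × 4.796 = 3.597.
z_β = 3.597 − 2.326 = 1.271.
Power = Φ(1.271) = 0.898.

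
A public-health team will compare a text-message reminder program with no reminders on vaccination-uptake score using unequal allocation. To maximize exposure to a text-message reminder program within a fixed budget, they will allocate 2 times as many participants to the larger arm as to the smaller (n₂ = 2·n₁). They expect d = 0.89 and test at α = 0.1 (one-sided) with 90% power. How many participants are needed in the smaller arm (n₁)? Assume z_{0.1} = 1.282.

n₁ = 13

With allocation ratio k = n₂/n₁ = 2, Var(x̄₁−x̄₂) = σ²(1/n₁ + 1/(k·n₁)) = σ²·(k+1)/(k·n₁).
So n₁ = (1 + 1/k)·((z_{α} + z_β)/d)² = 1.500 × (2.564/0.89)².
n₁ = 1.500 × 8.30 = 12.4.
Round up: n₁ = 13, giving n₂ = 2 × 13 = 26.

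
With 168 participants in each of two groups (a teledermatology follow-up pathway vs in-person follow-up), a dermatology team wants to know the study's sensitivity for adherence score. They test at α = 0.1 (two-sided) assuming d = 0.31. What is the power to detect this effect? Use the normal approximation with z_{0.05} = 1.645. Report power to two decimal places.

For two equal groups, power = Φ(d·√(n/2) − z_{α/2}).
d·√(n/2) = 0.31 × √(168/2) = 0.31 × 9.165 = 2.841.
z_β = 2.841 − 1.645 = 1.196.
Power = Φ(1.196) = 0.884.

power ≈ 0.88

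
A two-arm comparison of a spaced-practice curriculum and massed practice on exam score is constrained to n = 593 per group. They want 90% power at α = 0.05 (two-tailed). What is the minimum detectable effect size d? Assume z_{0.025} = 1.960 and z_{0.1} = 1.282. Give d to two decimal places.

d_min ≈ 0.19

For two independent groups of n = 593 each: d_min = (z_{α/2} + z_β)·√(2/n).
z-sum = 1.960 + 1.282 = 3.242.
d_min = 3.242 × √(2/593) = 3.242 × 0.0581 = 0.188.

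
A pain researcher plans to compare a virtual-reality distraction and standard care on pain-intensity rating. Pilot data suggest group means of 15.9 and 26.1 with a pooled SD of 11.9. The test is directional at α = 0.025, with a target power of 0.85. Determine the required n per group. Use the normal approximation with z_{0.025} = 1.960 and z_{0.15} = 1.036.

n = 25 per group

Cohen's d = |M₁ − M₂| / SD_pooled = |15.9 − 26.1| / 11.9 = 10.2 / 11.9 = 0.857.
For two independent groups with equal n: n = 2·((z_{α} + z_β) / d)².
z_{α} + z_β = 1.960 + 1.036 = 2.996.
n = 2 × (2.996 / 0.857)² = 2 × 3.496² = 2 × 12.22 = 24.4.
Round up to the next whole participant.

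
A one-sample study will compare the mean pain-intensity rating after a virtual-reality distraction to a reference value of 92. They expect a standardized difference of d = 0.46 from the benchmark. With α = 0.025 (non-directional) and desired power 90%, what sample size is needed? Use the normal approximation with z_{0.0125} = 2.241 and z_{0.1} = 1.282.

n = 59

For a one-sample test: n = ((z_{α/2} + z_β) / d)².
z_{α/2} + z_β = 2.241 + 1.282 = 3.523.
n = (3.523 / 0.46)² = 7.659² = 58.66.
Round up.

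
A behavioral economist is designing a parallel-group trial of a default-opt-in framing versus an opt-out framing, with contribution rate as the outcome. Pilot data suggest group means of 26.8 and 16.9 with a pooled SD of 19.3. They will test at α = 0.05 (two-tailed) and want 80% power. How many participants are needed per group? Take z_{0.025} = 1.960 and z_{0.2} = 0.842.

n = 60 per group

Cohen's d = |M₁ − M₂| / SD_pooled = |26.8 − 16.9| / 19.3 = 9.9 / 19.3 = 0.513.
For two independent groups with equal n: n = 2·((z_{α/2} + z_β) / d)².
z_{α/2} + z_β = 1.960 + 0.842 = 2.802.
n = 2 × (2.802 / 0.513)² = 2 × 5.462² = 2 × 29.83 = 59.7.
Round up to the next whole participant.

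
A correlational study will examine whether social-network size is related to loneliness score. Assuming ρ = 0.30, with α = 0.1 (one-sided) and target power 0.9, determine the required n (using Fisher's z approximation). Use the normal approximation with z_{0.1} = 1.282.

n = 72

Fisher's z: C = ½·ln((1+r)/(1−r)) = ½·ln(1.8571) = 0.3095.
n = ((z_{α} + z_β)/C)² + 3.
(1.282 + 1.282) / 0.3095 = 2.564 / 0.3095 = 8.284.
n = 8.284² + 3 = 68.63 + 3 = 71.6.
Round up.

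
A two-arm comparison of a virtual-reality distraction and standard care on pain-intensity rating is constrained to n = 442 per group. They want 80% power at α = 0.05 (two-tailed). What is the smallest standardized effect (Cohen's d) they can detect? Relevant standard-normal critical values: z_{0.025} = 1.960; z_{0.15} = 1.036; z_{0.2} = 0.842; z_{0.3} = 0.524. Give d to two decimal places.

For two independent groups of n = 442 each: d_min = (z_{α/2} + z_β)·√(2/n).
z-sum = 1.960 + 0.842 = 2.802.
d_min = 2.802 × √(2/442) = 2.802 × 0.0673 = 0.188.

d_min ≈ 0.19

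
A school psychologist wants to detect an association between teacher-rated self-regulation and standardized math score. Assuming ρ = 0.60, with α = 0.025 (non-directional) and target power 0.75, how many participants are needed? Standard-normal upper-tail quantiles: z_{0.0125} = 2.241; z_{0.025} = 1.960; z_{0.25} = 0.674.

Fisher's z: C = ½·ln((1+r)/(1−r)) = ½·ln(4.0000) = 0.6931.
n = ((z_{α/2} + z_β)/C)² + 3.
(2.241 + 0.674) / 0.6931 = 2.915 / 0.6931 = 4.206.
n = 4.206² + 3 = 17.69 + 3 = 20.7.
Round up.

n = 21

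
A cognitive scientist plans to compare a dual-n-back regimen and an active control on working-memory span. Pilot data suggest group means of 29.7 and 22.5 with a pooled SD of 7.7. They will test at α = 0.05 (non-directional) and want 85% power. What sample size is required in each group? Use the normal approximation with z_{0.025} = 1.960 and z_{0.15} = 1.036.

n = 21 per group

Cohen's d = |M₁ − M₂| / SD_pooled = |29.7 − 22.5| / 7.7 = 7.2 / 7.7 = 0.935.
For two independent groups with equal n: n = 2·((z_{α/2} + z_β) / d)².
z_{α/2} + z_β = 1.960 + 1.036 = 2.996.
n = 2 × (2.996 / 0.935)² = 2 × 3.204² = 2 × 10.27 = 20.5.
Round up to the next whole participant.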